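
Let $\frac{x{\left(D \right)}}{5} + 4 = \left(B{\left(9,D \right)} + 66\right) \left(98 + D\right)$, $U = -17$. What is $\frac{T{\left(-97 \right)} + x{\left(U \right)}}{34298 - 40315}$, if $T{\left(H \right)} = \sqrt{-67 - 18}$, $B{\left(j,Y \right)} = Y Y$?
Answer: $- \frac{143755}{6017} - \frac{i \sqrt{85}}{6017} \approx -23.891 - 0.0015322 i$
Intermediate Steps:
$B{\left(j,Y \right)} = Y^{2}$
$T{\left(H \right)} = i \sqrt{85}$ ($T{\left(H \right)} = \sqrt{-85} = i \sqrt{85}$)
$x{\left(D \right)} = -20 + 5 \left(66 + D^{2}\right) \left(98 + D\right)$ ($x{\left(D \right)} = -20 + 5 \left(D^{2} + 66\right) \left(98 + D\right) = -20 + 5 \left(66 + D^{2}\right) \left(98 + D\right)$)
$\frac{T{\left(-97 \right)} + x{\left(U \right)}}{34298 - 40315} = \frac{i \sqrt{85} + \left(32320 + 5 \left(-17\right)^{3} + 330 \left(-17\right) + 490 \left(-17\right)^{2}\right)}{34298 - 40315} = \frac{i \sqrt{85} + \left(32320 + 5 \left(-4913\right) - 5610 + 490 \cdot 289\right)}{-6017} = \left(i \sqrt{85} + \left(32320 - 24565 - 5610 + 141610\right)\right) \left(- \frac{1}{6017}\right) = \left(i \sqrt{85} + 143755\right) \left(- \frac{1}{6017}\right) = \left(143755 + i \sqrt{85}\right) \left(- \frac{1}{6017}\right) = - \frac{143755}{6017} - \frac{i \sqrt{85}}{6017}$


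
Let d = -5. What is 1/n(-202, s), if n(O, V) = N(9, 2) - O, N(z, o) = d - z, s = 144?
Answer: 1/188 ≈ 0.0053191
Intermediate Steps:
N(z, o) = -5 - z
n(O, V) = -14 - O (n(O, V) = (-5 - 1*9) - O = (-5 - 9) - O = -14 - O)
1/n(-202, s) = 1/(-14 - 1*(-202)) = 1/(-14 + 202) = 1/188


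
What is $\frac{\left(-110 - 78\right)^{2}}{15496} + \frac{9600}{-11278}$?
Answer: $\frac{15615502}{10922743} \approx 1.4296$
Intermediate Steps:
$\frac{\left(-110 - 78\right)^{2}}{15496} + \frac{9600}{-11278} = \left(-188\right)^{2} \cdot \frac{1}{15496} + 9600 \left(- \frac{1}{11278}\right) = 35344 \cdot \frac{1}{15496} - \frac{4800}{5639} = \frac{4418}{1937} - \frac{4800}{5639} = \frac{15615502}{10922743}$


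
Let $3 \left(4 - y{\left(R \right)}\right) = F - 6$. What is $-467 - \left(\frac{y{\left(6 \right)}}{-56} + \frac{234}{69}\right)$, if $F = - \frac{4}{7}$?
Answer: $- \frac{6360077}{13524} \approx -470.28$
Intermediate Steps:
$F = - \frac{4}{7}$ ($F = \left(-4\right) \frac{1}{7} = - \frac{4}{7} \approx -0.57143$)
$y{\left(R \right)} = \frac{130}{21}$ ($y{\left(R \right)} = 4 - \frac{- \frac{4}{7} - 6}{3} = 4 - - \frac{46}{21} = 4 + \frac{46}{21} = \frac{130}{21}$)
$-467 - \left(\frac{y{\left(6 \right)}}{-56} + \frac{234}{69}\right) = -467 - \left(\frac{130}{21 \left(-56\right)} + \frac{234}{69}\right) = -467 - \left(\frac{130}{21} \left(- \frac{1}{56}\right) + 234 \cdot \frac{1}{69}\right) = -467 - \left(- \frac{65}{588} + \frac{78}{23}\right) = -467 - \frac{44369}{13524} = - \frac{6360077}{13524}$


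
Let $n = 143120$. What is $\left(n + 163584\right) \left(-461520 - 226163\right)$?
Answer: $-210915126832$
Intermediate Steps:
$\left(n + 163584\right) \left(-461520 - 226163\right) = \left(143120 + 163584\right) \left(-461520 - 226163\right) = 306704 \left(-687683\right) = -210915126832$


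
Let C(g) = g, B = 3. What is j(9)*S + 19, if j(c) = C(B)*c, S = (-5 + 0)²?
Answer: 694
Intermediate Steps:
S = 25 (S = (-5)² = 25)
j(c) = 3*c
j(9)*S + 19 = (3*9)*25 + 19 = 27*25 + 19 = 675 + 19 = 694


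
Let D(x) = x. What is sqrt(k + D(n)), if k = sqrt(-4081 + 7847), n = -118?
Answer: sqrt(-118 + sqrt(3766)) ≈ 7.5254*I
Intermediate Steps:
k = sqrt(3766) ≈ 61.368
sqrt(k + D(n)) = sqrt(sqrt(3766) - 118) = sqrt(-118 + sqrt(3766))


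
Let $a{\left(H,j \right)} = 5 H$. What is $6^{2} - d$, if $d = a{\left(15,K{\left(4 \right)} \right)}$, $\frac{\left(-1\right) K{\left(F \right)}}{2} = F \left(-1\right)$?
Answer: $-39$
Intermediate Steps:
$K{\left(F \right)} = 2 F$ ($K{\left(F \right)} = - 2 F \left(-1\right) = - 2 \left(- F\right) = 2 F$)
$d = 75$ ($d = 5 \cdot 15 = 75$)
$6^{2} - d = 6^{2} - 75 = 36 - 75 = -39$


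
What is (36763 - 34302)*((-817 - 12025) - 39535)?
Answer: -128899797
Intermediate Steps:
(36763 - 34302)*((-817 - 12025) - 39535) = 2461*(-12842 - 39535) = 2461*(-52377) = -128899797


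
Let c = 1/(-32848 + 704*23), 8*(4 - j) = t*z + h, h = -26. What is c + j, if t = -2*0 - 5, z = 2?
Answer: 141575/16656 ≈ 8.4999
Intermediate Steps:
t = -5 (t = 0 - 5 = -5)
j = 17/2 (j = 4 - (-5*2 - 26)/8 = 4 - (-10 - 26)/8 = 4 - ⅛*(-36) = 4 + 9/2 = 17/2 ≈ 8.5000)
c = -1/16656 (c = 1/(-32848 + 16192) = 1/(-16656) = -1/16656 ≈ -6.0038e-5)
c + j = -1/16656 + 17/2 = 141575/16656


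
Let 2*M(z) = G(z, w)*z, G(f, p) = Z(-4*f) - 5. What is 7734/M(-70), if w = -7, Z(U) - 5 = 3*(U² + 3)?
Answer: -2578/2744105 ≈ -0.00093947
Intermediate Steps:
Z(U) = 14 + 3*U² (Z(U) = 5 + 3*(U² + 3) = 5 + 3*(3 + U²) = 5 + (9 + 3*U²) = 14 + 3*U²)
G(f, p) = 9 + 48*f² (G(f, p) = (14 + 3*(-4*f)²) - 5 = (14 + 3*(16*f²)) - 5 = (14 + 48*f²) - 5 = 9 + 48*f²)
M(z) = z*(9 + 48*z²)/2 (M(z) = ((9 + 48*z²)*z)/2 = (z*(9 + 48*z²))/2 = z*(9 + 48*z²)/2)
7734/M(-70) = 7734/(24*(-70)³ + (9/2)*(-70)) = 7734/(24*(-343000) - 315) = 7734/(-8232000 - 315) = 7734/(-8232315) = 7734*(-1/8232315) = -2578/2744105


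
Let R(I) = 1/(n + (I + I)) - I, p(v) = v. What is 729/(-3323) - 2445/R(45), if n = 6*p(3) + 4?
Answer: 906296889/16744597 ≈ 54.125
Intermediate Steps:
n = 22 (n = 6*3 + 4 = 18 + 4 = 22)
R(I) = 1/(22 + 2*I) - I (R(I) = 1/(22 + (I + I)) - I = 1/(22 + 2*I) - I)
729/(-3323) - 2445/R(45) = 729/(-3323) - 2445*(11 + 45)/(½ - 1*45² - 11*45) = 729*(-1/3323) - 2445*56/(½ - 1*2025 - 495) = -729/3323 - 2445*56/(½ - 2025 - 495) = -729/3323 - 2445/((1/56)*(-5039/2)) = -729/3323 - 2445/(-5039/112) = -729/3323 - 2445*(-112/5039) = -729/3323 + 273840/5039 = 906296889/16744597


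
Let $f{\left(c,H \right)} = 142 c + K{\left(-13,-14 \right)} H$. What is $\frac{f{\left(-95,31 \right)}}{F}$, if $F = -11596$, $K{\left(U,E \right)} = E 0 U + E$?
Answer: $\frac{3481}{2899} \approx 1.2008$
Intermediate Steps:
$K{\left(U,E \right)} = E$ ($K{\left(U,E \right)} = 0 U + E = 0 + E = E$)
$f{\left(c,H \right)} = - 14 H + 142 c$ ($f{\left(c,H \right)} = 142 c - 14 H = - 14 H + 142 c$)
$\frac{f{\left(-95,31 \right)}}{F} = \frac{\left(-14\right) 31 + 142 \left(-95\right)}{-11596} = \left(-434 - 13490\right) \left(- \frac{1}{11596}\right) = \left(-13924\right) \left(- \frac{1}{11596}\right) = \frac{3481}{2899}$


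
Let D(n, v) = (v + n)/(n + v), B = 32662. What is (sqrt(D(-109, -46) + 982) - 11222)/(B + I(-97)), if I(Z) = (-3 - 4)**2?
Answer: -11222/32711 + sqrt(983)/32711 ≈ -0.34211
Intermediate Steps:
D(n, v) = 1 (D(n, v) = (n + v)/(n + v) = 1)
I(Z) = 49 (I(Z) = (-7)**2 = 49)
(sqrt(D(-109, -46) + 982) - 11222)/(B + I(-97)) = (sqrt(1 + 982) - 11222)/(32662 + 49) = (sqrt(983) - 11222)/32711 = (-11222 + sqrt(983))*(1/32711) = -11222/32711 + sqrt(983)/32711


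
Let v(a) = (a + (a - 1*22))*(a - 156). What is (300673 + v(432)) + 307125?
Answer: 840190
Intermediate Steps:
v(a) = (-156 + a)*(-22 + 2*a) (v(a) = (a + (a - 22))*(-156 + a) = (a + (-22 + a))*(-156 + a) = (-22 + 2*a)*(-156 + a) = (-156 + a)*(-22 + 2*a))
(300673 + v(432)) + 307125 = (300673 + (3432 - 334*432 + 2*432²)) + 307125 = (300673 + (3432 - 144288 + 2*186624)) + 307125 = (300673 + (3432 - 144288 + 373248)) + 307125 = (300673 + 232392) + 307125 = 533065 + 307125 = 840190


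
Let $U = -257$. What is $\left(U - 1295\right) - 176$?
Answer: $-1728$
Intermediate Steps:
$\left(U - 1295\right) - 176 = \left(-257 - 1295\right) - 176 = -1552 - 176 = -1728$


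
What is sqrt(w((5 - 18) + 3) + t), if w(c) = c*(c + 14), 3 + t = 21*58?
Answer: 5*sqrt(47) ≈ 34.278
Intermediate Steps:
t = 1215 (t = -3 + 21*58 = -3 + 1218 = 1215)
w(c) = c*(14 + c)
sqrt(w((5 - 18) + 3) + t) = sqrt(((5 - 18) + 3)*(14 + ((5 - 18) + 3)) + 1215) = sqrt((-13 + 3)*(14 + (-13 + 3)) + 1215) = sqrt(-10*(14 - 10) + 1215) = sqrt(-10*4 + 1215) = sqrt(-40 + 1215) = sqrt(1175) = 5*sqrt(47)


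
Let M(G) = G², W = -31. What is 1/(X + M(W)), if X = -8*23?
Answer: 1/777 ≈ 0.0012870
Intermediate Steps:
X = -184
1/(X + M(W)) = 1/(-184 + (-31)²) = 1/(-184 + 961) = 1/777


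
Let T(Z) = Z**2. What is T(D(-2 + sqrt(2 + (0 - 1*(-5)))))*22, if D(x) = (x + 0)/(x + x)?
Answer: 11/2 ≈ 5.5000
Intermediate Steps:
D(x) = 1/2 (D(x) = x/((2*x)) = x*(1/(2*x)) = 1/2)
T(D(-2 + sqrt(2 + (0 - 1*(-5)))))*22 = (1/2)**2*22 = (1/4)*22 = 11/2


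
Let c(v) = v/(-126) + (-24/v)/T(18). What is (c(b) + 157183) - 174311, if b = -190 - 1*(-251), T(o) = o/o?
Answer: -131652553/7686 ≈ -17129.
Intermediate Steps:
T(o) = 1
b = 61 (b = -190 + 251 = 61)
c(v) = -24/v - v/126 (c(v) = v/(-126) - 24/v/1 = v*(-1/126) - 24/v*1 = -v/126 - 24/v = -24/v - v/126)
(c(b) + 157183) - 174311 = ((-24/61 - 1/126*61) + 157183) - 174311 = ((-24*1/61 - 61/126) + 157183) - 174311 = ((-24/61 - 61/126) + 157183) - 174311 = (-6745/7686 + 157183) - 174311 = 1208101793/7686 - 174311 = -131652553/7686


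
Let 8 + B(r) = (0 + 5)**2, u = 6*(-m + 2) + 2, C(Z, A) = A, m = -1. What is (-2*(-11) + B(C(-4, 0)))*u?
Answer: 780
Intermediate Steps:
u = 20 (u = 6*(-1*(-1) + 2) + 2 = 6*(1 + 2) + 2 = 6*3 + 2 = 18 + 2 = 20)
B(r) = 17 (B(r) = -8 + (0 + 5)**2 = -8 + 5**2 = -8 + 25 = 17)
(-2*(-11) + B(C(-4, 0)))*u = (-2*(-11) + 17)*20 = (22 + 17)*20 = 39*20 = 780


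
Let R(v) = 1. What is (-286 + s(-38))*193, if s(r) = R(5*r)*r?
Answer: -62532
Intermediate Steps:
s(r) = r (s(r) = 1*r = r)
(-286 + s(-38))*193 = (-286 - 38)*193 = -324*193 = -62532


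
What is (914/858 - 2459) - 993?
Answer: -1480451/429 ≈ -3450.9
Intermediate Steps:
(914/858 - 2459) - 993 = (914*(1/858) - 2459) - 993 = (457/429 - 2459) - 993 = -1054454/429 - 993 = -1480451/429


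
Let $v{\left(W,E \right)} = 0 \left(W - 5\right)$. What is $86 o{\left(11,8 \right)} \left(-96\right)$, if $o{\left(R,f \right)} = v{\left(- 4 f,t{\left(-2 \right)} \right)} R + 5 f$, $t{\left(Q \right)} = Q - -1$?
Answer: $-330240$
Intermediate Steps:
$t{\left(Q \right)} = 1 + Q$ ($t{\left(Q \right)} = Q + 1 = 1 + Q$)
$v{\left(W,E \right)} = 0$ ($v{\left(W,E \right)} = 0 \left(-5 + W\right) = 0$)
$o{\left(R,f \right)} = 5 f$ ($o{\left(R,f \right)} = 0 R + 5 f = 0 + 5 f = 5 f$)
$86 o{\left(11,8 \right)} \left(-96\right) = 86 \cdot 5 \cdot 8 \left(-96\right) = 86 \cdot 40 \left(-96\right) = 3440 \left(-96\right) = -330240$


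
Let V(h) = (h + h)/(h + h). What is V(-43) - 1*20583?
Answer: -20582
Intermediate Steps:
V(h) = 1 (V(h) = (2*h)/((2*h)) = (2*h)*(1/(2*h)) = 1)
V(-43) - 1*20583 = 1 - 1*20583 = 1 - 20583 = -20582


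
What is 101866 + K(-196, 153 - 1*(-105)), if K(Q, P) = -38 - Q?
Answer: 102024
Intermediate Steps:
101866 + K(-196, 153 - 1*(-105)) = 101866 + (-38 - 1*(-196)) = 101866 + (-38 + 196) = 101866 + 158 = 102024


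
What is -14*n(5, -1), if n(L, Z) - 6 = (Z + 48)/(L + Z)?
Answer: -497/2 ≈ -248.50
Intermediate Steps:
n(L, Z) = 6 + (48 + Z)/(L + Z) (n(L, Z) = 6 + (Z + 48)/(L + Z) = 6 + (48 + Z)/(L + Z))
-14*n(5, -1) = -14*(48 + 6*5 + 7*(-1))/(5 - 1) = -14*(48 + 30 - 7)/4 = -7*71/2 = -14*71/4 = -497/2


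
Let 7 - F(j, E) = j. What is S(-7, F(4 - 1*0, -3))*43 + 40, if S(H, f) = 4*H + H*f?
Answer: -2067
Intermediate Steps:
F(j, E) = 7 - j
S(-7, F(4 - 1*0, -3))*43 + 40 = -7*(4 + (7 - (4 - 1*0)))*43 + 40 = -7*(4 + (7 - (4 + 0)))*43 + 40 = -7*(4 + (7 - 1*4))*43 + 40 = -7*(4 + (7 - 4))*43 + 40 = -7*(4 + 3)*43 + 40 = -7*7*43 + 40 = -49*43 + 40 = -2107 + 40 = -2067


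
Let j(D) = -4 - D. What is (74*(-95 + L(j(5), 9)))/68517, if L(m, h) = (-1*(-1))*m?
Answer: -7696/68517 ≈ -0.11232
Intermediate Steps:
L(m, h) = m (L(m, h) = 1*m = m)
(74*(-95 + L(j(5), 9)))/68517 = (74*(-95 + (-4 - 1*5)))/68517 = (74*(-95 + (-4 - 5)))*(1/68517) = (74*(-95 - 9))*(1/68517) = (74*(-104))*(1/68517) = -7696*1/68517 = -7696/68517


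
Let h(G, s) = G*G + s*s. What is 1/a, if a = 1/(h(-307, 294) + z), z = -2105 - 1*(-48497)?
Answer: 227077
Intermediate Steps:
h(G, s) = G**2 + s**2
z = 46392 (z = -2105 + 48497 = 46392)
a = 1/227077 (a = 1/(((-307)**2 + 294**2) + 46392) = 1/((94249 + 86436) + 46392) = 1/(180685 + 46392) = 1/227077 ≈ 4.4038e-6)
1/a = 1/(1/227077) = 227077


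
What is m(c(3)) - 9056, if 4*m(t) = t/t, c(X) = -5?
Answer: -36223/4 ≈ -9055.8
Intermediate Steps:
m(t) = ¼ (m(t) = (t/t)/4 = (¼)*1 = ¼)
m(c(3)) - 9056 = ¼ - 9056 = -36223/4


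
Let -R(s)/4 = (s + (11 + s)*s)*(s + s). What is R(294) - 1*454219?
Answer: -212049547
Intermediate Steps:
R(s) = -8*s*(s + s*(11 + s)) (R(s) = -4*(s + (11 + s)*s)*(s + s) = -4*(s + s*(11 + s))*2*s = -8*s*(s + s*(11 + s)))
R(294) - 1*454219 = 8*294²*(-12 - 1*294) - 1*454219 = 8*86436*(-12 - 294) - 454219 = 8*86436*(-306) - 454219 = -211595328 - 454219 = -212049547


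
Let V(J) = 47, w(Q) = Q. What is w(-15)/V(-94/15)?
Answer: -15/47 ≈ -0.31915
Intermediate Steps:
w(-15)/V(-94/15) = -15/47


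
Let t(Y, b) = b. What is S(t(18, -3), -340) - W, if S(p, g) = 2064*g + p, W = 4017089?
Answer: -4718852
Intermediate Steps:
S(p, g) = p + 2064*g
S(t(18, -3), -340) - W = (-3 + 2064*(-340)) - 1*4017089 = (-3 - 701760) - 4017089 = -701763 - 4017089 = -4718852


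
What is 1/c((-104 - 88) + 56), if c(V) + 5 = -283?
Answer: -1/288 ≈ -0.0034722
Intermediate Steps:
c(V) = -288 (c(V) = -5 - 283 = -288)
1/c((-104 - 88) + 56) = 1/(-288) = -1/288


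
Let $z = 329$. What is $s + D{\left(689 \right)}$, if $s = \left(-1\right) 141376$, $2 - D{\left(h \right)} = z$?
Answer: $-141703$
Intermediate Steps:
$D{\left(h \right)} = -327$ ($D{\left(h \right)} = 2 - 329 = -327$)
$s = -141376$
$s + D{\left(689 \right)} = -141376 - 327 = -141703$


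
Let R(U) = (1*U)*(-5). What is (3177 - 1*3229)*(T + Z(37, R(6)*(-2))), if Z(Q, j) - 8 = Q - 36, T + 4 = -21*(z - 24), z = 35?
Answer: 11752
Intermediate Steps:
R(U) = -5*U (R(U) = U*(-5) = -5*U)
T = -235 (T = -4 - 21*(35 - 24) = -4 - 21*11 = -4 - 231 = -235)
Z(Q, j) = -28 + Q (Z(Q, j) = 8 + (Q - 36) = 8 + (-36 + Q) = -28 + Q)
(3177 - 1*3229)*(T + Z(37, R(6)*(-2))) = (3177 - 1*3229)*(-235 + (-28 + 37)) = (3177 - 3229)*(-235 + 9) = -52*(-226) = 11752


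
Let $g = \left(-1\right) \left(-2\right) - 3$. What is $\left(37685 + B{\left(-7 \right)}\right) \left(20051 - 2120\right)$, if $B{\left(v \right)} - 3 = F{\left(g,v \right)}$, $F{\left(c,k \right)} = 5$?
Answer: $675873183$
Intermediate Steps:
$g = -1$ ($g = 2 - 3 = -1$)
$B{\left(v \right)} = 8$ ($B{\left(v \right)} = 3 + 5 = 8$)
$\left(37685 + B{\left(-7 \right)}\right) \left(20051 - 2120\right) = \left(37685 + 8\right) \left(20051 - 2120\right) = 37693 \cdot 17931 = 675873183$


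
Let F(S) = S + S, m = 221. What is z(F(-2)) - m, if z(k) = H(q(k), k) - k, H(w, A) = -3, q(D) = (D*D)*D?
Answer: -220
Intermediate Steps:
q(D) = D**3 (q(D) = D**2*D = D**3)
F(S) = 2*S
z(k) = -3 - k
z(F(-2)) - m = (-3 - 2*(-2)) - 1*221 = (-3 - 1*(-4)) - 221 = (-3 + 4) - 221 = 1 - 221 = -220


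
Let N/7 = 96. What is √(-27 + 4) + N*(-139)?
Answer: -93408 + I*√23 ≈ -93408.0 + 4.7958*I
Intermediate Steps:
N = 672 (N = 7*96 = 672)
√(-27 + 4) + N*(-139) = √(-27 + 4) + 672*(-139) = √(-23) - 93408 = I*√23 - 93408 = -93408 + I*√23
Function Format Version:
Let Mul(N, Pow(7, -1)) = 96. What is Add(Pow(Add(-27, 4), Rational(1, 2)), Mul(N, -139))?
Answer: Add(-93408, Mul(I, Pow(23, Rational(1, 2)))) ≈ Add(-93408., Mul(4.7958, I))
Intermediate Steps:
N = 672 (N = Mul(7, 96) = 672)
Add(Pow(Add(-27, 4), Rational(1, 2)), Mul(N, -139)) = Add(Pow(Add(-27, 4), Rational(1, 2)), Mul(672, -139)) = Add(Pow(-23, Rational(1, 2)), -93408) = Add(Mul(I, Pow(23, Rational(1, 2))), -93408) = Add(-93408, Mul(I, Pow(23, Rational(1, 2))))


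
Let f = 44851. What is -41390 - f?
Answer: -86241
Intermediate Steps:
-41390 - f = -41390 - 1*44851 = -41390 - 44851 = -86241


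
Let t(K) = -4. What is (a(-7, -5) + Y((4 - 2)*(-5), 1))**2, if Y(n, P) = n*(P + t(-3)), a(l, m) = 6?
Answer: 1296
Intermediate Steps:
Y(n, P) = n*(-4 + P) (Y(n, P) = n*(P - 4) = n*(-4 + P))
(a(-7, -5) + Y((4 - 2)*(-5), 1))**2 = (6 + ((4 - 2)*(-5))*(-4 + 1))**2 = (6 + (2*(-5))*(-3))**2 = (6 - 10*(-3))**2 = (6 + 30)**2 = 36**2 = 1296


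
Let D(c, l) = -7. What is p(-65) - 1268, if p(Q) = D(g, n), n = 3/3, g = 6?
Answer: -1275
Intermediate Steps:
n = 1 (n = 3*(⅓) = 1)
p(Q) = -7
p(-65) - 1268 = -7 - 1268 = -1275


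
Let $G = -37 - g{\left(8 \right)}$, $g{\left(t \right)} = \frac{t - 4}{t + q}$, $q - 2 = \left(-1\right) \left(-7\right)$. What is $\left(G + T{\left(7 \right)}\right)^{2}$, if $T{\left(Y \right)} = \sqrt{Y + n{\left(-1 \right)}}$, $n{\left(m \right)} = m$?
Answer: $\frac{402423}{289} - \frac{1266 \sqrt{6}}{17} \approx 1210.1$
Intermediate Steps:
$q = 9$ ($q = 2 - -7 = 2 + 7 = 9$)
$T{\left(Y \right)} = \sqrt{-1 + Y}$ ($T{\left(Y \right)} = \sqrt{Y - 1} = \sqrt{-1 + Y}$)
$g{\left(t \right)} = \frac{-4 + t}{9 + t}$ ($g{\left(t \right)} = \frac{t - 4}{t + 9} = \frac{-4 + t}{9 + t}$)
$G = - \frac{633}{17}$ ($G = -37 - \frac{-4 + 8}{9 + 8} = -37 - \frac{1}{17} \cdot 4 = -37 - \frac{4}{17} = - \frac{633}{17} \approx -37.235$)
$\left(G + T{\left(7 \right)}\right)^{2} = \left(- \frac{633}{17} + \sqrt{-1 + 7}\right)^{2} = \left(- \frac{633}{17} + \sqrt{6}\right)^{2}$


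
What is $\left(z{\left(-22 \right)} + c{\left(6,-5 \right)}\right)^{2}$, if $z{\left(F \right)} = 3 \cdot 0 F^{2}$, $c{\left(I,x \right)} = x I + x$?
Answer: $1225$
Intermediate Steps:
$c{\left(I,x \right)} = x + I x$ ($c{\left(I,x \right)} = I x + x = x + I x$)
$z{\left(F \right)} = 0$ ($z{\left(F \right)} = 0 F^{2} = 0$)
$\left(z{\left(-22 \right)} + c{\left(6,-5 \right)}\right)^{2} = \left(0 - 5 \left(1 + 6\right)\right)^{2} = \left(0 - 35\right)^{2} = \left(-35\right)^{2} = 1225$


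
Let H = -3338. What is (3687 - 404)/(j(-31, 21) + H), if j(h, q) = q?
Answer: -3283/3317 ≈ -0.98975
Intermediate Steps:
(3687 - 404)/(j(-31, 21) + H) = (3687 - 404)/(21 - 3338) = 3283/(-3317) = 3283*(-1/3317) = -3283/3317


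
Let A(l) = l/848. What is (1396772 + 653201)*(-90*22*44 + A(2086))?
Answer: -75721568528401/424 ≈ -1.7859e+11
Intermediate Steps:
A(l) = l/848 (A(l) = l*(1/848) = l/848)
(1396772 + 653201)*(-90*22*44 + A(2086)) = (1396772 + 653201)*(-90*22*44 + (1/848)*2086) = 2049973*(-1980*44 + 1043/424) = 2049973*(-87120 + 1043/424) = 2049973*(-36937837/424) = -75721568528401/424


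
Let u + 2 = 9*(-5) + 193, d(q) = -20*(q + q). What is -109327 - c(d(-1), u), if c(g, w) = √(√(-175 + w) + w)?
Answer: -109327 - √(146 + I*√29) ≈ -1.0934e+5 - 0.2228*I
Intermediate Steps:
d(q) = -40*q
u = 146 (u = -2 + (9*(-5) + 193) = -2 + (-45 + 193) = -2 + 148 = 146)
c(g, w) = √(w + √(-175 + w))
-109327 - c(d(-1), u) = -109327 - √(146 + √(-175 + 146)) = -109327 - √(146 + √(-29)) = -109327 - √(146 + I*√29)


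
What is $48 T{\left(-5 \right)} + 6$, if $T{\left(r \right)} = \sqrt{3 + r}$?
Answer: $6 + 48 i \sqrt{2} \approx 6.0 + 67.882 i$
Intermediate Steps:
$48 T{\left(-5 \right)} + 6 = 48 \sqrt{3 - 5} + 6 = 48 \sqrt{-2} + 6 = 48 i \sqrt{2} + 6 = 6 + 48 i \sqrt{2}$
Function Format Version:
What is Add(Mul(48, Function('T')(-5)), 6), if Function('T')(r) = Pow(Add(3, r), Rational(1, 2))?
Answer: Add(6, Mul(48, I, Pow(2, Rational(1, 2)))) ≈ Add(6.0000, Mul(67.882, I))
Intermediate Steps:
Add(Mul(48, Function('T')(-5)), 6) = Add(Mul(48, Pow(Add(3, -5), Rational(1, 2))), 6) = Add(Mul(48, Pow(-2, Rational(1, 2))), 6) = Add(Mul(48, Mul(I, Pow(2, Rational(1, 2)))), 6) = Add(Mul(48, I, Pow(2, Rational(1, 2))), 6) = Add(6, Mul(48, I, Pow(2, Rational(1, 2))))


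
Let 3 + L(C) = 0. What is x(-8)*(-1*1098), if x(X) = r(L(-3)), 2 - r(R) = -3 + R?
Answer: -8784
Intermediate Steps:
L(C) = -3 (L(C) = -3 + 0 = -3)
r(R) = 5 - R (r(R) = 2 - (-3 + R) = 2 + (3 - R) = 5 - R)
x(X) = 8 (x(X) = 5 - 1*(-3) = 5 + 3 = 8)
x(-8)*(-1*1098) = 8*(-1*1098) = 8*(-1098) = -8784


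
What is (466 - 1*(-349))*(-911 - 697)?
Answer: -1310520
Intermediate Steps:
(466 - 1*(-349))*(-911 - 697) = (466 + 349)*(-1608) = 815*(-1608) = -1310520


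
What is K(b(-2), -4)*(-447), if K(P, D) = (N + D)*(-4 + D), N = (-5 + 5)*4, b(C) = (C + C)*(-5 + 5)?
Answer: -14304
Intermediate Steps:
b(C) = 0 (b(C) = (2*C)*0 = 0)
N = 0 (N = 0*4 = 0)
K(P, D) = D*(-4 + D) (K(P, D) = (0 + D)*(-4 + D) = D*(-4 + D))
K(b(-2), -4)*(-447) = -4*(-4 - 4)*(-447) = -4*(-8)*(-447) = 32*(-447) = -14304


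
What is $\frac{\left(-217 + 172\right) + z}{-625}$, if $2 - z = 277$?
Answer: $\frac{64}{125} \approx 0.512$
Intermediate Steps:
$z = -275$ ($z = 2 - 277 = -275$)
$\frac{\left(-217 + 172\right) + z}{-625} = \frac{\left(-217 + 172\right) - 275}{-625} = \left(-45 - 275\right) \left(- \frac{1}{625}\right) = \left(-320\right) \left(- \frac{1}{625}\right) = \frac{64}{125}$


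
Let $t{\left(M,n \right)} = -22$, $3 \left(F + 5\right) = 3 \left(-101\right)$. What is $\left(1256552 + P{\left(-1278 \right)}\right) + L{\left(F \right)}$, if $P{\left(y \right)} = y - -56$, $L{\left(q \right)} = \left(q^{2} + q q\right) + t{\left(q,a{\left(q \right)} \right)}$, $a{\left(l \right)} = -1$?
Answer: $1277780$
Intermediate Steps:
$F = -106$ ($F = -5 + \frac{3 \left(-101\right)}{3} = -5 + \frac{1}{3} \left(-303\right) = -5 - 101 = -106$)
$L{\left(q \right)} = -22 + 2 q^{2}$ ($L{\left(q \right)} = \left(q^{2} + q q\right) - 22 = \left(q^{2} + q^{2}\right) - 22 = 2 q^{2} - 22 = -22 + 2 q^{2}$)
$P{\left(y \right)} = 56 + y$ ($P{\left(y \right)} = y + 56 = 56 + y$)
$\left(1256552 + P{\left(-1278 \right)}\right) + L{\left(F \right)} = \left(1256552 + \left(56 - 1278\right)\right) - \left(22 - 2 \left(-106\right)^{2}\right) = \left(1256552 - 1222\right) + \left(-22 + 2 \cdot 11236\right) = 1255330 + \left(-22 + 22472\right) = 1255330 + 22450 = 1277780$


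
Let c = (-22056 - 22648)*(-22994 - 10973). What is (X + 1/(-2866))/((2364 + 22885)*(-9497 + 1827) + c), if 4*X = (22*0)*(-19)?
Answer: -1/3796879488308 ≈ -2.6337e-13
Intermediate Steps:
c = 1518460768 (c = -44704*(-33967) = 1518460768)
X = 0 (X = ((22*0)*(-19))/4 = (0*(-19))/4 = (1/4)*0 = 0)
(X + 1/(-2866))/((2364 + 22885)*(-9497 + 1827) + c) = (0 + 1/(-2866))/((2364 + 22885)*(-9497 + 1827) + 1518460768) = (0 - 1/2866)/(25249*(-7670) + 1518460768) = -1/(2866*(-193659830 + 1518460768)) = -1/2866/1324800938 = -1/2866*1/1324800938 = -1/3796879488308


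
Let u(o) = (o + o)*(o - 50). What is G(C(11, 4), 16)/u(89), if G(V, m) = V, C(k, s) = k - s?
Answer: 7/6942 ≈ 0.0010084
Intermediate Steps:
u(o) = 2*o*(-50 + o) (u(o) = (2*o)*(-50 + o) = 2*o*(-50 + o))
G(C(11, 4), 16)/u(89) = (11 - 1*4)/((2*89*(-50 + 89))) = (11 - 4)/((2*89*39)) = 7/6942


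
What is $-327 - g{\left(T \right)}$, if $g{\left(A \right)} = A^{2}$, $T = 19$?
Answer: $-688$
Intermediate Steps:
$-327 - g{\left(T \right)} = -327 - 19^{2} = -327 - 361 = -688$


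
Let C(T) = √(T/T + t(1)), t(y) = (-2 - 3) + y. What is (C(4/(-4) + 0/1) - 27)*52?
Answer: -1404 + 52*I*√3 ≈ -1404.0 + 90.067*I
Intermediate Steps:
t(y) = -5 + y
C(T) = I*√3 (C(T) = √(T/T + (-5 + 1)) = √(1 - 4) = √(-3) = I*√3)
(C(4/(-4) + 0/1) - 27)*52 = (I*√3 - 27)*52 = (-27 + I*√3)*52 = -1404 + 52*I*√3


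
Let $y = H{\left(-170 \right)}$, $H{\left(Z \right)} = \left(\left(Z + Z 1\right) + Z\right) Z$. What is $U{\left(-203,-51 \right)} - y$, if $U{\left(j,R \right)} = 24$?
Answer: $-86676$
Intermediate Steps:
$H{\left(Z \right)} = 3 Z^{2}$ ($H{\left(Z \right)} = \left(\left(Z + Z\right) + Z\right) Z = \left(2 Z + Z\right) Z = 3 Z Z = 3 Z^{2}$)
$y = 86700$ ($y = 3 \left(-170\right)^{2} = 3 \cdot 28900 = 86700$)
$U{\left(-203,-51 \right)} - y = 24 - 86700 = -86676$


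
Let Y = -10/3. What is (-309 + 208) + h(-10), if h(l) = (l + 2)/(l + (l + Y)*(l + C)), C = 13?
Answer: -2521/25 ≈ -100.84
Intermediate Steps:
Y = -10/3 (Y = -10*1/3 = -10/3 ≈ -3.3333)
h(l) = (2 + l)/(l + (13 + l)*(-10/3 + l)) (h(l) = (l + 2)/(l + (l - 10/3)*(l + 13)) = (2 + l)/(l + (-10/3 + l)*(13 + l)) = (2 + l)/(l + (13 + l)*(-10/3 + l)))
(-309 + 208) + h(-10) = (-309 + 208) + 3*(2 - 10)/(-130 + 3*(-10)**2 + 32*(-10)) = -101 + 3*(-8)/(-130 + 3*100 - 320) = -101 + 3*(-8)/(-130 + 300 - 320) = -101 + 3*(-8)/(-150) = -101 + 3*(-1/150)*(-8) = -101 + 4/25 = -2521/25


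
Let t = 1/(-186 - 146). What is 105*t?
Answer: -105/332 ≈ -0.31627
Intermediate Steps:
t = -1/332 (t = 1/(-332) = -1/332 ≈ -0.0030120)
105*t = 105*(-1/332) = -105/332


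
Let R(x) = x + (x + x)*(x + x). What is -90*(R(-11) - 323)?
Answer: -13500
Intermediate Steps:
R(x) = x + 4*x² (R(x) = x + (2*x)*(2*x) = x + 4*x²)
-90*(R(-11) - 323) = -90*(-11*(1 + 4*(-11)) - 323) = -90*(-11*(1 - 44) - 323) = -90*(-11*(-43) - 323) = -90*(473 - 323) = -90*150 = -13500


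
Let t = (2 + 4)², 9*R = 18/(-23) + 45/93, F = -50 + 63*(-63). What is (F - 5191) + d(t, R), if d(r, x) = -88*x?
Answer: -19693942/2139 ≈ -9207.1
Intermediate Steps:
F = -4019 (F = -50 - 3969 = -4019)
R = -71/2139 (R = (18/(-23) + 45/93)/9 = (18*(-1/23) + 45*(1/93))/9 = (-18/23 + 15/31)/9 = (⅑)*(-213/713) = -71/2139 ≈ -0.033193)
t = 36 (t = 6² = 36)
(F - 5191) + d(t, R) = (-4019 - 5191) - 88*(-71/2139) = -9210 + 6248/2139 = -19693942/2139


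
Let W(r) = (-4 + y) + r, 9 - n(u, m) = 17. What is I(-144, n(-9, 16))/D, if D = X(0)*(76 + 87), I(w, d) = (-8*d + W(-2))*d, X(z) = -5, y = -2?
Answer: 448/815 ≈ 0.54969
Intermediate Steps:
n(u, m) = -8 (n(u, m) = 9 - 1*17 = 9 - 17 = -8)
W(r) = -6 + r (W(r) = (-4 - 2) + r = -6 + r)
I(w, d) = d*(-8 - 8*d) (I(w, d) = (-8*d + (-6 - 2))*d = (-8*d - 8)*d = (-8 - 8*d)*d = d*(-8 - 8*d))
D = -815 (D = -5*(76 + 87) = -5*163 = -815)
I(-144, n(-9, 16))/D = -8*(-8)*(1 - 8)/(-815) = -8*(-8)*(-7)*(-1/815) = -448*(-1/815) = 448/815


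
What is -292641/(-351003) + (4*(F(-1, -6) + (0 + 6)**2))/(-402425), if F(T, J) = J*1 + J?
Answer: 39244119379/47084127425 ≈ 0.83349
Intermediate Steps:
F(T, J) = 2*J (F(T, J) = J + J = 2*J)
-292641/(-351003) + (4*(F(-1, -6) + (0 + 6)**2))/(-402425) = -292641/(-351003) + (4*(2*(-6) + (0 + 6)**2))/(-402425) = -292641*(-1/351003) + (4*(-12 + 6**2))*(-1/402425) = 97547/117001 + (4*(-12 + 36))*(-1/402425) = 97547/117001 + (4*24)*(-1/402425) = 97547/117001 + 96*(-1/402425) = 97547/117001 - 96/402425 = 39244119379/47084127425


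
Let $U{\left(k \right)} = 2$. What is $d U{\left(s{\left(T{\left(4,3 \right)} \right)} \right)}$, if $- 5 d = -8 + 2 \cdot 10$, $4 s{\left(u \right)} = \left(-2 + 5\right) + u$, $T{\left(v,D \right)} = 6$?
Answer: $- \frac{24}{5} \approx -4.8$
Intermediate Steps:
$s{\left(u \right)} = \frac{3}{4} + \frac{u}{4}$ ($s{\left(u \right)} = \frac{\left(-2 + 5\right) + u}{4} = \frac{3 + u}{4} = \frac{3}{4} + \frac{u}{4}$)
$d = - \frac{12}{5}$ ($d = - \frac{-8 + 2 \cdot 10}{5} = - \frac{-8 + 20}{5} = \left(- \frac{1}{5}\right) 12 = - \frac{12}{5} \approx -2.4$)
$d U{\left(s{\left(T{\left(4,3 \right)} \right)} \right)} = \left(- \frac{12}{5}\right) 2 = - \frac{24}{5}$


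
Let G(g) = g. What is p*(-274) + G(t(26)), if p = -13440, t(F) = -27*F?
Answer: 3681858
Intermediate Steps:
p*(-274) + G(t(26)) = -13440*(-274) - 27*26 = 3682560 - 702 = 3681858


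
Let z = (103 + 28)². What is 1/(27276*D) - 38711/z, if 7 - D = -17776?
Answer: -18776736002627/8323927742388 ≈ -2.2558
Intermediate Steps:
z = 17161 (z = 131² = 17161)
D = 17783 (D = 7 - 1*(-17776) = 7 + 17776 = 17783)
1/(27276*D) - 38711/z = 1/(27276*17783) - 38711/17161 = (1/27276)*(1/17783) - 38711*1/17161 = 1/485049108 - 38711/17161 = -18776736002627/8323927742388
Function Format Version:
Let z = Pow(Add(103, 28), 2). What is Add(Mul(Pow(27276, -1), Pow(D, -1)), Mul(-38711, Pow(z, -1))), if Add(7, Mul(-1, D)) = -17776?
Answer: Rational(-18776736002627, 8323927742388) ≈ -2.2558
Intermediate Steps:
z = 17161 (z = Pow(131, 2) = 17161)
D = 17783 (D = Add(7, Mul(-1, -17776)) = Add(7, 17776) = 17783)
Add(Mul(Pow(27276, -1), Pow(D, -1)), Mul(-38711, Pow(z, -1))) = Add(Mul(Pow(27276, -1), Pow(17783, -1)), Mul(-38711, Pow(17161, -1))) = Add(Mul(Rational(1, 27276), Rational(1, 17783)), Mul(-38711, Rational(1, 17161))) = Add(Rational(1, 485049108), Rational(-38711, 17161)) = Rational(-18776736002627, 8323927742388)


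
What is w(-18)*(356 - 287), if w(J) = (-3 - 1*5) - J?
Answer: 690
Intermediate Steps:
w(J) = -8 - J (w(J) = (-3 - 5) - J = -8 - J)
w(-18)*(356 - 287) = (-8 - 1*(-18))*(356 - 287) = (-8 + 18)*69 = 10*69 = 690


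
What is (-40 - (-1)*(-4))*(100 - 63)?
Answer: -1628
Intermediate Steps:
(-40 - (-1)*(-4))*(100 - 63) = (-40 - 1*4)*37 = (-40 - 4)*37 = -44*37 = -1628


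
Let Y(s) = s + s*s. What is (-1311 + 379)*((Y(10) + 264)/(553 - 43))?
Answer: -10252/15 ≈ -683.47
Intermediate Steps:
Y(s) = s + s²
(-1311 + 379)*((Y(10) + 264)/(553 - 43)) = (-1311 + 379)*((10*(1 + 10) + 264)/(553 - 43)) = -932*(10*11 + 264)/510 = -932*(110 + 264)/510 = -348568/510 = -932*11/15 = -10252/15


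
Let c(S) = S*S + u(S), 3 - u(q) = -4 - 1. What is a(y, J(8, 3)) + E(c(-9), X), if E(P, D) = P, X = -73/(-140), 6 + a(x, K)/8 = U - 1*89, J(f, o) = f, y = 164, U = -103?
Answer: -1495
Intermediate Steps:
u(q) = 8 (u(q) = 3 - (-4 - 1) = 3 - 1*(-5) = 3 + 5 = 8)
a(x, K) = -1584 (a(x, K) = -48 + 8*(-103 - 1*89) = -48 + 8*(-103 - 89) = -48 + 8*(-192) = -48 - 1536 = -1584)
c(S) = 8 + S**2 (c(S) = S*S + 8 = S**2 + 8 = 8 + S**2)
X = 73/140 (X = -73*(-1/140) = 73/140 ≈ 0.52143)
a(y, J(8, 3)) + E(c(-9), X) = -1584 + (8 + (-9)**2) = -1584 + (8 + 81) = -1584 + 89 = -1495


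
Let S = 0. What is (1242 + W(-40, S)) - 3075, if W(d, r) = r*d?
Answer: -1833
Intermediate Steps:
W(d, r) = d*r
(1242 + W(-40, S)) - 3075 = (1242 - 40*0) - 3075 = (1242 + 0) - 3075 = 1242 - 3075 = -1833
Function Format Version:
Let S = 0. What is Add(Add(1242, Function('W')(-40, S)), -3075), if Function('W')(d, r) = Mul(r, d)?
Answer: -1833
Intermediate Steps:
Function('W')(d, r) = Mul(d, r)
Add(Add(1242, Function('W')(-40, S)), -3075) = Add(Add(1242, Mul(-40, 0)), -3075) = Add(Add(1242, 0), -3075) = Add(1242, -3075) = -1833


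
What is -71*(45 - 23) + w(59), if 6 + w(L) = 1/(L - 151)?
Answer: -144257/92 ≈ -1568.0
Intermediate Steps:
w(L) = -6 + 1/(-151 + L) (w(L) = -6 + 1/(L - 151) = -6 + 1/(-151 + L))
-71*(45 - 23) + w(59) = -71*(45 - 23) + (907 - 6*59)/(-151 + 59) = -71*22 + (907 - 354)/(-92) = -1562 - 1/92*553 = -1562 - 553/92 = -144257/92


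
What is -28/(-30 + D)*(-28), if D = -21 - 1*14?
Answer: -784/65 ≈ -12.062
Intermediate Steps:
D = -35 (D = -21 - 14 = -35)
-28/(-30 + D)*(-28) = -28/(-30 - 35)*(-28) = -28/(-65)*(-28) = -28*(-1/65)*(-28) = (28/65)*(-28) = -784/65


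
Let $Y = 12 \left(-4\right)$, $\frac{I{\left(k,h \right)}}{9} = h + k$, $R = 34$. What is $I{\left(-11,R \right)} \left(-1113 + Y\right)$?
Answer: $-240327$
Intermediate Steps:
$I{\left(k,h \right)} = 9 h + 9 k$ ($I{\left(k,h \right)} = 9 \left(h + k\right) = 9 h + 9 k$)
$Y = -48$
$I{\left(-11,R \right)} \left(-1113 + Y\right) = \left(9 \cdot 34 + 9 \left(-11\right)\right) \left(-1113 - 48\right) = \left(306 - 99\right) \left(-1161\right) = 207 \left(-1161\right) = -240327$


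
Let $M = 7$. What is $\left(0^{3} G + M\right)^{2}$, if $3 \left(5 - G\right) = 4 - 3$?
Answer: $49$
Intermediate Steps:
$G = \frac{14}{3}$ ($G = 5 - \frac{4 - 3}{3} = 5 - \frac{1}{3} = \frac{14}{3} \approx 4.6667$)
$\left(0^{3} G + M\right)^{2} = \left(0^{3} \cdot \frac{14}{3} + 7\right)^{2} = \left(0 \cdot \frac{14}{3} + 7\right)^{2} = \left(0 + 7\right)^{2} = 7^{2} = 49$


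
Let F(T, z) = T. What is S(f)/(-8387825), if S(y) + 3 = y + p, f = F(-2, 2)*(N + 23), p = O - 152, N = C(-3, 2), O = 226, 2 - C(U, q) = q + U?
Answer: -19/8387825 ≈ -2.2652e-6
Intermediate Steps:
C(U, q) = 2 - U - q (C(U, q) = 2 - (q + U) = 2 - (U + q) = 2 + (-U - q) = 2 - U - q)
N = 3 (N = 2 - 1*(-3) - 1*2 = 2 + 3 - 2 = 3)
p = 74 (p = 226 - 152 = 74)
f = -52 (f = -2*(3 + 23) = -2*26 = -52)
S(y) = 71 + y (S(y) = -3 + (y + 74) = -3 + (74 + y) = 71 + y)
S(f)/(-8387825) = (71 - 52)/(-8387825) = 19*(-1/8387825) = -19/8387825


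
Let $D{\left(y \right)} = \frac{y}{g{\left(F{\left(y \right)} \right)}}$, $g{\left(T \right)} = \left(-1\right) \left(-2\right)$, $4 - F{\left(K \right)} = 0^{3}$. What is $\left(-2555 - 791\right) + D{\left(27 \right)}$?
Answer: $- \frac{6665}{2} \approx -3332.5$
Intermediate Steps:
$F{\left(K \right)} = 4$ ($F{\left(K \right)} = 4 - 0^{3} = 4 - 0 = 4 + 0 = 4$)
$g{\left(T \right)} = 2$
$D{\left(y \right)} = \frac{y}{2}$
$\left(-2555 - 791\right) + D{\left(27 \right)} = \left(-2555 - 791\right) + \frac{1}{2} \cdot 27 = -3346 + \frac{27}{2} = - \frac{6665}{2}$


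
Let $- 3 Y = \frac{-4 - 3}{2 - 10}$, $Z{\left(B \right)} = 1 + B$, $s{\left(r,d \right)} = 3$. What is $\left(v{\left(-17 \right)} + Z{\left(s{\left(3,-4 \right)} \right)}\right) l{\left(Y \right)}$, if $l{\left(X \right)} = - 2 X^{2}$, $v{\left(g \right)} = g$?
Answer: $\frac{637}{288} \approx 2.2118$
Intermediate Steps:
$Y = - \frac{7}{24}$ ($Y = - \frac{\left(-4 - 3\right) \frac{1}{2 - 10}}{3} = - \frac{\left(-7\right) \frac{1}{-8}}{3} = - \frac{\left(-7\right) \left(- \frac{1}{8}\right)}{3} = \left(- \frac{1}{3}\right) \frac{7}{8} = - \frac{7}{24} \approx -0.29167$)
$\left(v{\left(-17 \right)} + Z{\left(s{\left(3,-4 \right)} \right)}\right) l{\left(Y \right)} = \left(-17 + \left(1 + 3\right)\right) \left(- 2 \left(- \frac{7}{24}\right)^{2}\right) = \left(-17 + 4\right) \left(\left(-2\right) \frac{49}{576}\right) = \left(-13\right) \left(- \frac{49}{288}\right) = \frac{637}{288}$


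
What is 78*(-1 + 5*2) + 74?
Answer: 776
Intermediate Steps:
78*(-1 + 5*2) + 74 = 78*(-1 + 10) + 74 = 78*9 + 74 = 702 + 74 = 776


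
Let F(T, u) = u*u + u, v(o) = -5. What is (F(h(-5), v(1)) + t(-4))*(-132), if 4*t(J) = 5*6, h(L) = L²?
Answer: -3630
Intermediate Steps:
t(J) = 15/2 (t(J) = (5*6)/4 = (¼)*30 = 15/2)
F(T, u) = u + u² (F(T, u) = u² + u = u + u²)
(F(h(-5), v(1)) + t(-4))*(-132) = (-5*(1 - 5) + 15/2)*(-132) = (-5*(-4) + 15/2)*(-132) = (20 + 15/2)*(-132) = (55/2)*(-132) = -3630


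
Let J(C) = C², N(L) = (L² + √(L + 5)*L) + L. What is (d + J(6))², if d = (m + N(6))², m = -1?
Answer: 7127473 + 2079192*√11 ≈ 1.4023e+7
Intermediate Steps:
N(L) = L + L² + L*√(5 + L) (N(L) = (L² + √(5 + L)*L) + L = (L² + L*√(5 + L)) + L = L + L² + L*√(5 + L))
d = (41 + 6*√11)² (d = (-1 + 6*(1 + 6 + √(5 + 6)))² = (-1 + 6*(1 + 6 + √11))² = (-1 + 6*(7 + √11))² = (-1 + (42 + 6*√11))² = (41 + 6*√11)² ≈ 3708.8)
(d + J(6))² = ((2077 + 492*√11) + 6²)² = ((2077 + 492*√11) + 36)² = (2113 + 492*√11)²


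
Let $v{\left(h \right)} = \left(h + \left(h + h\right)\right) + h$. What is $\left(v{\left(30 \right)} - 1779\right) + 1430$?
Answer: $-229$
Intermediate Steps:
$v{\left(h \right)} = 4 h$ ($v{\left(h \right)} = \left(h + 2 h\right) + h = 3 h + h = 4 h$)
$\left(v{\left(30 \right)} - 1779\right) + 1430 = \left(4 \cdot 30 - 1779\right) + 1430 = \left(120 - 1779\right) + 1430 = -1659 + 1430 = -229$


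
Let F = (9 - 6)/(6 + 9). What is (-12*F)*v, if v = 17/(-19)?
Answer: 204/95 ≈ 2.1474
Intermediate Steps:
v = -17/19 (v = 17*(-1/19) = -17/19 ≈ -0.89474)
F = ⅕ (F = 3/15 = 3*(1/15) = ⅕ ≈ 0.20000)
(-12*F)*v = -12*⅕*(-17/19) = -12/5*(-17/19) = 204/95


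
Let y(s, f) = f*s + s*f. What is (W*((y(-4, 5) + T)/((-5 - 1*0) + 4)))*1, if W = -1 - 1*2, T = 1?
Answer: -117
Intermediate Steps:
y(s, f) = 2*f*s (y(s, f) = f*s + f*s = 2*f*s)
W = -3 (W = -1 - 2 = -3)
(W*((y(-4, 5) + T)/((-5 - 1*0) + 4)))*1 = -3*(2*5*(-4) + 1)/((-5 - 1*0) + 4)*1 = -3*(-40 + 1)/((-5 + 0) + 4)*1 = -(-117)/(-5 + 4)*1 = -(-117)/(-1)*1 = -(-117)*(-1)*1 = -3*39*1 = -117*1 = -117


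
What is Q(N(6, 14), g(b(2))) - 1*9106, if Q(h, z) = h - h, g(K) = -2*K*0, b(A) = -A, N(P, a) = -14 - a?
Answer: -9106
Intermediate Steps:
g(K) = 0
Q(h, z) = 0
Q(N(6, 14), g(b(2))) - 1*9106 = 0 - 1*9106 = 0 - 9106 = -9106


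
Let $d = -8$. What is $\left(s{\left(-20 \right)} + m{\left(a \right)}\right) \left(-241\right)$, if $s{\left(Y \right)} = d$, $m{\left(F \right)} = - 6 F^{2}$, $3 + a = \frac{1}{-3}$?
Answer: $\frac{53984}{3} \approx 17995.0$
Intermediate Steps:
$a = - \frac{10}{3}$ ($a = -3 + \frac{1}{-3} = -3 - \frac{1}{3} = - \frac{10}{3} \approx -3.3333$)
$s{\left(Y \right)} = -8$
$\left(s{\left(-20 \right)} + m{\left(a \right)}\right) \left(-241\right) = \left(-8 - 6 \left(- \frac{10}{3}\right)^{2}\right) \left(-241\right) = \left(-8 - \frac{200}{3}\right) \left(-241\right) = \left(- \frac{224}{3}\right) \left(-241\right) = \frac{53984}{3}$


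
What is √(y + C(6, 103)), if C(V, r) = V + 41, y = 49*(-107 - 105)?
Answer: 3*I*√1149 ≈ 101.69*I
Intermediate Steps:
y = -10388 (y = 49*(-212) = -10388)
C(V, r) = 41 + V
√(y + C(6, 103)) = √(-10388 + (41 + 6)) = √(-10388 + 47) = √(-10341) = 3*I*√1149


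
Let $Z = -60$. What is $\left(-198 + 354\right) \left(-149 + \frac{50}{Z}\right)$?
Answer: $-23374$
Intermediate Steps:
$\left(-198 + 354\right) \left(-149 + \frac{50}{Z}\right) = \left(-198 + 354\right) \left(-149 + \frac{50}{-60}\right) = 156 \left(-149 + 50 \left(- \frac{1}{60}\right)\right) = 156 \left(-149 - \frac{5}{6}\right) = 156 \left(- \frac{899}{6}\right) = -23374$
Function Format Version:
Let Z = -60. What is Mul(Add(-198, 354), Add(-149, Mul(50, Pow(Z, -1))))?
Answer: -23374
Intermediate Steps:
Mul(Add(-198, 354), Add(-149, Mul(50, Pow(Z, -1)))) = Mul(Add(-198, 354), Add(-149, Mul(50, Pow(-60, -1)))) = Mul(156, Add(-149, Mul(50, Rational(-1, 60)))) = Mul(156, Add(-149, Rational(-5, 6))) = Mul(156, Rational(-899, 6)) = -23374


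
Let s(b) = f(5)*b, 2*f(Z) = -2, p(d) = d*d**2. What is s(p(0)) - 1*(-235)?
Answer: 235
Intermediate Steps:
p(d) = d**3
f(Z) = -1 (f(Z) = (1/2)*(-2) = -1)
s(b) = -b
s(p(0)) - 1*(-235) = -1*0**3 - 1*(-235) = -1*0 + 235 = 0 + 235 = 235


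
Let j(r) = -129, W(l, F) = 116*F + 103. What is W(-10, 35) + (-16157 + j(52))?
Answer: -12123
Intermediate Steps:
W(l, F) = 103 + 116*F
W(-10, 35) + (-16157 + j(52)) = (103 + 116*35) + (-16157 - 129) = (103 + 4060) - 16286 = 4163 - 16286 = -12123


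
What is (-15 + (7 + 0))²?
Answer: 64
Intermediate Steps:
(-15 + (7 + 0))² = (-15 + 7)² = (-8)² = 64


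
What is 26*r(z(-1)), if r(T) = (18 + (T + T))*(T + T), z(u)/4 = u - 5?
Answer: 37440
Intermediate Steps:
z(u) = -20 + 4*u (z(u) = 4*(u - 5) = 4*(-5 + u) = -20 + 4*u)
r(T) = 2*T*(18 + 2*T) (r(T) = (18 + 2*T)*(2*T) = 2*T*(18 + 2*T))
26*r(z(-1)) = 26*(4*(-20 + 4*(-1))*(9 + (-20 + 4*(-1)))) = 26*(4*(-20 - 4)*(9 + (-20 - 4))) = 26*(4*(-24)*(9 - 24)) = 26*(4*(-24)*(-15)) = 26*1440 = 37440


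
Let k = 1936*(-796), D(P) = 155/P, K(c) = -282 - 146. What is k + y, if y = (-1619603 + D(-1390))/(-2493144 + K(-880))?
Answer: -1068279627335231/693213016 ≈ -1.5411e+6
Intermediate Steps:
K(c) = -428
k = -1541056
y = 450249665/693213016 (y = (-1619603 + 155/(-1390))/(-2493144 - 428) = (-1619603 + 155*(-1/1390))/(-2493572) = (-1619603 - 31/278)*(-1/2493572) = -450249665/278*(-1/2493572) = 450249665/693213016 ≈ 0.64951)
k + y = -1541056 + 450249665/693213016 = -1068279627335231/693213016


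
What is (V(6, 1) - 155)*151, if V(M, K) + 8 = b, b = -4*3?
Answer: -26425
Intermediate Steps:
b = -12
V(M, K) = -20 (V(M, K) = -8 - 12 = -20)
(V(6, 1) - 155)*151 = (-20 - 155)*151 = -175*151 = -26425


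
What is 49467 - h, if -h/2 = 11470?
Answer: 72407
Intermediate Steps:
h = -22940 (h = -2*11470 = -22940)
49467 - h = 49467 - 1*(-22940) = 49467 + 22940 = 72407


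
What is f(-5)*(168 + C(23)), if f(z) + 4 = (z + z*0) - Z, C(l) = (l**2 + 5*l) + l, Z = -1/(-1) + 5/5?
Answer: -9185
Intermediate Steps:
Z = 2 (Z = -1*(-1) + 5*(1/5) = 1 + 1 = 2)
C(l) = l**2 + 6*l
f(z) = -6 + z (f(z) = -4 + ((z + z*0) - 1*2) = -4 + ((z + 0) - 2) = -4 + (z - 2) = -4 + (-2 + z) = -6 + z)
f(-5)*(168 + C(23)) = (-6 - 5)*(168 + 23*(6 + 23)) = -11*(168 + 23*29) = -11*(168 + 667) = -11*835 = -9185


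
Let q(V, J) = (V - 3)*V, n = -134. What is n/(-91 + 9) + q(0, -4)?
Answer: 67/41 ≈ 1.6341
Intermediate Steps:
q(V, J) = V*(-3 + V) (q(V, J) = (-3 + V)*V = V*(-3 + V))
n/(-91 + 9) + q(0, -4) = -134/(-91 + 9) + 0*(-3 + 0) = -134/(-82) + 0*(-3) = -134*(-1/82) + 0 = 67/41 + 0 = 67/41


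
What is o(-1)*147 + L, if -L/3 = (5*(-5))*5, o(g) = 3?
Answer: 816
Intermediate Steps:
L = 375 (L = -3*5*(-5)*5 = -(-75)*5 = -3*(-125) = 375)
o(-1)*147 + L = 3*147 + 375 = 441 + 375 = 816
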